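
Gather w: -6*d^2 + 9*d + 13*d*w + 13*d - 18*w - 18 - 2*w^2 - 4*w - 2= -6*d^2 + 22*d - 2*w^2 + w*(13*d - 22) - 20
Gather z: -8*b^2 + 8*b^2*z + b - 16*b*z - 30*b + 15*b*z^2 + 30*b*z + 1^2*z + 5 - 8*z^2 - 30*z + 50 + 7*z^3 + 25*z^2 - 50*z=-8*b^2 - 29*b + 7*z^3 + z^2*(15*b + 17) + z*(8*b^2 + 14*b - 79) + 55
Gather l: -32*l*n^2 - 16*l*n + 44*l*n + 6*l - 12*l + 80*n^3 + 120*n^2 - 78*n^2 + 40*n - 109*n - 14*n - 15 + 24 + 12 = l*(-32*n^2 + 28*n - 6) + 80*n^3 + 42*n^2 - 83*n + 21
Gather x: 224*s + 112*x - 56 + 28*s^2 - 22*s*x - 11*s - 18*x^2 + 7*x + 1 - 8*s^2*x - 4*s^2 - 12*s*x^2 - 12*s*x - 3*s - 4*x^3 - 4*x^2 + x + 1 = 24*s^2 + 210*s - 4*x^3 + x^2*(-12*s - 22) + x*(-8*s^2 - 34*s + 120) - 54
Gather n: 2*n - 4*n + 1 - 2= -2*n - 1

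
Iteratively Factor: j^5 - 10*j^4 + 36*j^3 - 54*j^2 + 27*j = (j - 3)*(j^4 - 7*j^3 + 15*j^2 - 9*j) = (j - 3)^2*(j^3 - 4*j^2 + 3*j) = (j - 3)^2*(j - 1)*(j^2 - 3*j) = (j - 3)^3*(j - 1)*(j)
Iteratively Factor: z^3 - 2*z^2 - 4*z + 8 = (z - 2)*(z^2 - 4) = (z - 2)^2*(z + 2)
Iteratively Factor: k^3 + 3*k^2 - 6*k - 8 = (k + 1)*(k^2 + 2*k - 8) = (k + 1)*(k + 4)*(k - 2)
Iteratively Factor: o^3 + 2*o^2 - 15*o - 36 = (o + 3)*(o^2 - o - 12) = (o + 3)^2*(o - 4)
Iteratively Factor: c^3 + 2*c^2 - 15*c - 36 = (c - 4)*(c^2 + 6*c + 9) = (c - 4)*(c + 3)*(c + 3)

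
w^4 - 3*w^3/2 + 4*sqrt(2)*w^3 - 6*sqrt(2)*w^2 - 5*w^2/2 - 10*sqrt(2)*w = w*(w - 5/2)*(w + 1)*(w + 4*sqrt(2))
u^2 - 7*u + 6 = (u - 6)*(u - 1)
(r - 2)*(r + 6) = r^2 + 4*r - 12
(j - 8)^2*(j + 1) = j^3 - 15*j^2 + 48*j + 64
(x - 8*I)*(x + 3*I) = x^2 - 5*I*x + 24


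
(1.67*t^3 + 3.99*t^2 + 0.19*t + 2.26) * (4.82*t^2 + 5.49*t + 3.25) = 8.0494*t^5 + 28.4001*t^4 + 28.2484*t^3 + 24.9038*t^2 + 13.0249*t + 7.345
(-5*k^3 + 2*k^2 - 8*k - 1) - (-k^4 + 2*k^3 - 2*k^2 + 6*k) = k^4 - 7*k^3 + 4*k^2 - 14*k - 1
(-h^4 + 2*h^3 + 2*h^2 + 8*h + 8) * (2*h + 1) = -2*h^5 + 3*h^4 + 6*h^3 + 18*h^2 + 24*h + 8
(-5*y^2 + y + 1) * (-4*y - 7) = 20*y^3 + 31*y^2 - 11*y - 7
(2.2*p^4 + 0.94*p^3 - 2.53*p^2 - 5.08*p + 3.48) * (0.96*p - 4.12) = 2.112*p^5 - 8.1616*p^4 - 6.3016*p^3 + 5.5468*p^2 + 24.2704*p - 14.3376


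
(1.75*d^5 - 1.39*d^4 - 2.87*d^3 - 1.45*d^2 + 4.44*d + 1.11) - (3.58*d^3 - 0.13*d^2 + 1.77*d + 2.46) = 1.75*d^5 - 1.39*d^4 - 6.45*d^3 - 1.32*d^2 + 2.67*d - 1.35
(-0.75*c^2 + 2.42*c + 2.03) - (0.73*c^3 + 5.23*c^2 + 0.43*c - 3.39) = -0.73*c^3 - 5.98*c^2 + 1.99*c + 5.42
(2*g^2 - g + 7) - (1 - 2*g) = 2*g^2 + g + 6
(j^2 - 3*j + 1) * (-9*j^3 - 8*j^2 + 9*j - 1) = -9*j^5 + 19*j^4 + 24*j^3 - 36*j^2 + 12*j - 1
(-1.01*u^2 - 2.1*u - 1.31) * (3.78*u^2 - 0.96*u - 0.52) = -3.8178*u^4 - 6.9684*u^3 - 2.4106*u^2 + 2.3496*u + 0.6812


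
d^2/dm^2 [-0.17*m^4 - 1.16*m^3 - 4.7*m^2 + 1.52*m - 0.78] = -2.04*m^2 - 6.96*m - 9.4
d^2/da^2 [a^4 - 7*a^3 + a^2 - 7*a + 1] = 12*a^2 - 42*a + 2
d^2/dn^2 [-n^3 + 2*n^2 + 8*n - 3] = 4 - 6*n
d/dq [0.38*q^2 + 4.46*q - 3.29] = 0.76*q + 4.46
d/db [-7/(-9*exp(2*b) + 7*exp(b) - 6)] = (49 - 126*exp(b))*exp(b)/(9*exp(2*b) - 7*exp(b) + 6)^2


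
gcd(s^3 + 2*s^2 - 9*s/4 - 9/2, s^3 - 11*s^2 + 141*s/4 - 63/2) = s - 3/2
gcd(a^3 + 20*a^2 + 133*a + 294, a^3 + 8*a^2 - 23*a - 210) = a^2 + 13*a + 42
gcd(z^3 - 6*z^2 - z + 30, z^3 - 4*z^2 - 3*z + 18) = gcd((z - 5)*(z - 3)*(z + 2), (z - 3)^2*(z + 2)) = z^2 - z - 6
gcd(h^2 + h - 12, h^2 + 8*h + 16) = h + 4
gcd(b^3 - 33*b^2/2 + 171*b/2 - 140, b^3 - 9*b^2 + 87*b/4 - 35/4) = b^2 - 17*b/2 + 35/2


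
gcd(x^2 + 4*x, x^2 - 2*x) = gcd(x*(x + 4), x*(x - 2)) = x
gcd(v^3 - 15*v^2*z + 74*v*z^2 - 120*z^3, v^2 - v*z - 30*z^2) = -v + 6*z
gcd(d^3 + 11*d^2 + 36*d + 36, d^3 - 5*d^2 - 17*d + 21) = d + 3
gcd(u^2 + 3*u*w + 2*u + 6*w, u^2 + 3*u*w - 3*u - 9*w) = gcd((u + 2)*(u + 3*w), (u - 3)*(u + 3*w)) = u + 3*w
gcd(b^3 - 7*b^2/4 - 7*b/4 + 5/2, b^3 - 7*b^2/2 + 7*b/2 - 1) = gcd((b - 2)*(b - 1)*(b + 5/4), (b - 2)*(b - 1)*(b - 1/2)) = b^2 - 3*b + 2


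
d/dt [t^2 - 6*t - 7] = 2*t - 6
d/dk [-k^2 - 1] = -2*k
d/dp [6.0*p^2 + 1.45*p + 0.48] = 12.0*p + 1.45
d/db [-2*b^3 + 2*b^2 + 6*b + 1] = -6*b^2 + 4*b + 6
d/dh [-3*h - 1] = -3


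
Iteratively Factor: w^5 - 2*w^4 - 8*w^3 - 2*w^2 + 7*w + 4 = (w + 1)*(w^4 - 3*w^3 - 5*w^2 + 3*w + 4) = (w - 1)*(w + 1)*(w^3 - 2*w^2 - 7*w - 4) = (w - 1)*(w + 1)^2*(w^2 - 3*w - 4) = (w - 4)*(w - 1)*(w + 1)^2*(w + 1)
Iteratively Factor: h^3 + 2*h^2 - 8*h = (h + 4)*(h^2 - 2*h) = (h - 2)*(h + 4)*(h)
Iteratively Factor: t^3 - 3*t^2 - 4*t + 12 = (t + 2)*(t^2 - 5*t + 6) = (t - 2)*(t + 2)*(t - 3)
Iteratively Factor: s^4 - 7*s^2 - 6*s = (s + 1)*(s^3 - s^2 - 6*s) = s*(s + 1)*(s^2 - s - 6) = s*(s + 1)*(s + 2)*(s - 3)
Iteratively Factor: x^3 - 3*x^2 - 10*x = (x)*(x^2 - 3*x - 10) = x*(x + 2)*(x - 5)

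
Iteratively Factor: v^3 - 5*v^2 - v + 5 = (v - 1)*(v^2 - 4*v - 5) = (v - 1)*(v + 1)*(v - 5)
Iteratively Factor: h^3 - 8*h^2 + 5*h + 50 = (h - 5)*(h^2 - 3*h - 10) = (h - 5)*(h + 2)*(h - 5)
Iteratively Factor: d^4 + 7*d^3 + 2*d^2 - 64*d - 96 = (d + 4)*(d^3 + 3*d^2 - 10*d - 24) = (d - 3)*(d + 4)*(d^2 + 6*d + 8) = (d - 3)*(d + 2)*(d + 4)*(d + 4)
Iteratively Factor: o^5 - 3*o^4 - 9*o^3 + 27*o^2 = (o - 3)*(o^4 - 9*o^2) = o*(o - 3)*(o^3 - 9*o) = o^2*(o - 3)*(o^2 - 9) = o^2*(o - 3)^2*(o + 3)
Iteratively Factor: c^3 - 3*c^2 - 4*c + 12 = (c - 3)*(c^2 - 4) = (c - 3)*(c - 2)*(c + 2)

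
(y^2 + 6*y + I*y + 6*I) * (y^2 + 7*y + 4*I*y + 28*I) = y^4 + 13*y^3 + 5*I*y^3 + 38*y^2 + 65*I*y^2 - 52*y + 210*I*y - 168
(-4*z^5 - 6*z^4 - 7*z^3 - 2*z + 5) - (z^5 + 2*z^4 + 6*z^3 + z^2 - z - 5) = -5*z^5 - 8*z^4 - 13*z^3 - z^2 - z + 10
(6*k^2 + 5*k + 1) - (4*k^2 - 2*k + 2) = 2*k^2 + 7*k - 1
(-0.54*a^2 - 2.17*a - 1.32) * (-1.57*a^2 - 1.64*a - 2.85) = 0.8478*a^4 + 4.2925*a^3 + 7.1702*a^2 + 8.3493*a + 3.762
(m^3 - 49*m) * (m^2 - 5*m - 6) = m^5 - 5*m^4 - 55*m^3 + 245*m^2 + 294*m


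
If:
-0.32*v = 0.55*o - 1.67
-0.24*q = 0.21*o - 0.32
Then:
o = 3.03636363636364 - 0.581818181818182*v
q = 0.509090909090909*v - 1.32348484848485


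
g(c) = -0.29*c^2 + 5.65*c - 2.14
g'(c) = 5.65 - 0.58*c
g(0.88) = 2.61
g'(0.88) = 5.14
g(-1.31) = -10.04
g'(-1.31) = 6.41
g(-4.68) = -34.93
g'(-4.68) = 8.36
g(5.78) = 20.83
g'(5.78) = 2.30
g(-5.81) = -44.76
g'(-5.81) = 9.02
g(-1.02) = -8.20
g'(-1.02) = 6.24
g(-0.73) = -6.42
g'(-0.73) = 6.07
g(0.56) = 0.93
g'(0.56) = 5.33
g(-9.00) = -76.48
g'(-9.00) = 10.87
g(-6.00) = -46.48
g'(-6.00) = 9.13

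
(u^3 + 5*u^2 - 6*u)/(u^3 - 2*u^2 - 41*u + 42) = u/(u - 7)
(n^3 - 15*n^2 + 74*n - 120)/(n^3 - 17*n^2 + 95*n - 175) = (n^2 - 10*n + 24)/(n^2 - 12*n + 35)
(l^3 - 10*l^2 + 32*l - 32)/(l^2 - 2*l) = l - 8 + 16/l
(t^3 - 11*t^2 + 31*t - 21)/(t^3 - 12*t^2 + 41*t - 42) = (t - 1)/(t - 2)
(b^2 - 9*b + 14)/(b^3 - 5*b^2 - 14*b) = (b - 2)/(b*(b + 2))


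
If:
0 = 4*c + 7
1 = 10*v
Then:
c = -7/4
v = 1/10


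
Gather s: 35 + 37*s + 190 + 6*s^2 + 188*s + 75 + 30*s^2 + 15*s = 36*s^2 + 240*s + 300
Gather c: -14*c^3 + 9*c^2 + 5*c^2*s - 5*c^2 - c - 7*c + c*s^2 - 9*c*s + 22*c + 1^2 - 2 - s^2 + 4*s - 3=-14*c^3 + c^2*(5*s + 4) + c*(s^2 - 9*s + 14) - s^2 + 4*s - 4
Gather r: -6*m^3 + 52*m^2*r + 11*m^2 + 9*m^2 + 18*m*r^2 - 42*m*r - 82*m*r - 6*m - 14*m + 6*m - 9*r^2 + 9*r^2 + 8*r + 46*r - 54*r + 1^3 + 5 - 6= -6*m^3 + 20*m^2 + 18*m*r^2 - 14*m + r*(52*m^2 - 124*m)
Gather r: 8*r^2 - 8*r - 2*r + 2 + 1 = 8*r^2 - 10*r + 3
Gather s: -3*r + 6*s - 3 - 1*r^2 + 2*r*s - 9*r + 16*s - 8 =-r^2 - 12*r + s*(2*r + 22) - 11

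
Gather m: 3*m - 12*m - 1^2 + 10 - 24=-9*m - 15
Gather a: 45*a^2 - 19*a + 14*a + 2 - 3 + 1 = 45*a^2 - 5*a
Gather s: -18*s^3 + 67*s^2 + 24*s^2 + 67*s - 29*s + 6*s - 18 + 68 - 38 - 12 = -18*s^3 + 91*s^2 + 44*s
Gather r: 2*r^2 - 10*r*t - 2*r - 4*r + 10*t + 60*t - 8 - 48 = 2*r^2 + r*(-10*t - 6) + 70*t - 56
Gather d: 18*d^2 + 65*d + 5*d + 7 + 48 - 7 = 18*d^2 + 70*d + 48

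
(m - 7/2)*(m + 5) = m^2 + 3*m/2 - 35/2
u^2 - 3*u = u*(u - 3)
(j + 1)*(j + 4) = j^2 + 5*j + 4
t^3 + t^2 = t^2*(t + 1)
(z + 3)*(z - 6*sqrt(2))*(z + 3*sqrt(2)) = z^3 - 3*sqrt(2)*z^2 + 3*z^2 - 36*z - 9*sqrt(2)*z - 108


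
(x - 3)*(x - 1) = x^2 - 4*x + 3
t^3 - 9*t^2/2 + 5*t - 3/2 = (t - 3)*(t - 1)*(t - 1/2)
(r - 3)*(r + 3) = r^2 - 9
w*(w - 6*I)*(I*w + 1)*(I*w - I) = -w^4 + w^3 + 7*I*w^3 + 6*w^2 - 7*I*w^2 - 6*w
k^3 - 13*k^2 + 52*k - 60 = (k - 6)*(k - 5)*(k - 2)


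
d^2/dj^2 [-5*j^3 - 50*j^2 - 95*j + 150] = -30*j - 100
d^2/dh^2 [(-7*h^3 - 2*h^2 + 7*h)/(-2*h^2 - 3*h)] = 46/(8*h^3 + 36*h^2 + 54*h + 27)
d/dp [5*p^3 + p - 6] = 15*p^2 + 1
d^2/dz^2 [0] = 0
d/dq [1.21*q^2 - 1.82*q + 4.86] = 2.42*q - 1.82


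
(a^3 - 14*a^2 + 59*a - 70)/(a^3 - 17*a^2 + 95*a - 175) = (a - 2)/(a - 5)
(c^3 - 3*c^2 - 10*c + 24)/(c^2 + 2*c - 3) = (c^2 - 6*c + 8)/(c - 1)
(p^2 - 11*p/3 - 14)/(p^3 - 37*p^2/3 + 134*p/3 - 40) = (3*p + 7)/(3*p^2 - 19*p + 20)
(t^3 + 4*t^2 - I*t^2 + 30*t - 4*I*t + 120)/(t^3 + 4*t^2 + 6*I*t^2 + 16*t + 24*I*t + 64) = (t^2 - I*t + 30)/(t^2 + 6*I*t + 16)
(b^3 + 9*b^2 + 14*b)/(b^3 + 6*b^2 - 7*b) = (b + 2)/(b - 1)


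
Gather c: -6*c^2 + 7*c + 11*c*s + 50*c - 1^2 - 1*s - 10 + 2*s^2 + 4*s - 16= -6*c^2 + c*(11*s + 57) + 2*s^2 + 3*s - 27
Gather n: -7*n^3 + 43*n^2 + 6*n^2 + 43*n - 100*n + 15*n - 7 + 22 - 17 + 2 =-7*n^3 + 49*n^2 - 42*n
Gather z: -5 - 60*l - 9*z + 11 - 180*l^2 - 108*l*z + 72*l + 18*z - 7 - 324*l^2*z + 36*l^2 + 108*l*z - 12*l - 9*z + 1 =-324*l^2*z - 144*l^2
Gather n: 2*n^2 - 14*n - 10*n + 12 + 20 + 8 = 2*n^2 - 24*n + 40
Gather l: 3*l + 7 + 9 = 3*l + 16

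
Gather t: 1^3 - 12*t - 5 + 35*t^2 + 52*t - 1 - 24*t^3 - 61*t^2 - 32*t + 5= -24*t^3 - 26*t^2 + 8*t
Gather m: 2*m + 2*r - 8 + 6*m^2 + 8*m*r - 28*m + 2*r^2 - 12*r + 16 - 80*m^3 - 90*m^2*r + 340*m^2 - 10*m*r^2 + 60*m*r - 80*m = -80*m^3 + m^2*(346 - 90*r) + m*(-10*r^2 + 68*r - 106) + 2*r^2 - 10*r + 8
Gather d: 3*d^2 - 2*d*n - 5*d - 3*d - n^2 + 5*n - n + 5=3*d^2 + d*(-2*n - 8) - n^2 + 4*n + 5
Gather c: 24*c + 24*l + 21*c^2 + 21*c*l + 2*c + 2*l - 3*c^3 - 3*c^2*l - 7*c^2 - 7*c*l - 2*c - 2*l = -3*c^3 + c^2*(14 - 3*l) + c*(14*l + 24) + 24*l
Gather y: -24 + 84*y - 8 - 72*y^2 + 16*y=-72*y^2 + 100*y - 32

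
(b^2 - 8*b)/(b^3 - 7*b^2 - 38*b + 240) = b/(b^2 + b - 30)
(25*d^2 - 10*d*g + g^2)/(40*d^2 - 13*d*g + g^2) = (5*d - g)/(8*d - g)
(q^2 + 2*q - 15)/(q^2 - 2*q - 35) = (q - 3)/(q - 7)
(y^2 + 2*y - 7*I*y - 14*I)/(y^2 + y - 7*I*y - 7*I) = (y + 2)/(y + 1)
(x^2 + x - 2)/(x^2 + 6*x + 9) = (x^2 + x - 2)/(x^2 + 6*x + 9)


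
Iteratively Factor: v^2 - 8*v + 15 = (v - 3)*(v - 5)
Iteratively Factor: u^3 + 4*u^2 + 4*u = (u)*(u^2 + 4*u + 4) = u*(u + 2)*(u + 2)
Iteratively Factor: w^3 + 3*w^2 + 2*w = (w + 1)*(w^2 + 2*w) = (w + 1)*(w + 2)*(w)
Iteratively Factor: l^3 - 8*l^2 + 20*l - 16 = (l - 4)*(l^2 - 4*l + 4) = (l - 4)*(l - 2)*(l - 2)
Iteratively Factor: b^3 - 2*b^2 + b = (b - 1)*(b^2 - b) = (b - 1)^2*(b)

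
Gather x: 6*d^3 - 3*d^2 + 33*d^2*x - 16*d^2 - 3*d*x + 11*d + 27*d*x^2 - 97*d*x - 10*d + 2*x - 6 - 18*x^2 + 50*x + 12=6*d^3 - 19*d^2 + d + x^2*(27*d - 18) + x*(33*d^2 - 100*d + 52) + 6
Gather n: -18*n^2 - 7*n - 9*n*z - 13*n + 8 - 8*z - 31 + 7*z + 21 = -18*n^2 + n*(-9*z - 20) - z - 2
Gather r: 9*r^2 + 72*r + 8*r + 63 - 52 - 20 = 9*r^2 + 80*r - 9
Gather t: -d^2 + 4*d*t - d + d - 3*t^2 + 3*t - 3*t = -d^2 + 4*d*t - 3*t^2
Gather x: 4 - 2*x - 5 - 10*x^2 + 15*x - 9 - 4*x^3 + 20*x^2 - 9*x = -4*x^3 + 10*x^2 + 4*x - 10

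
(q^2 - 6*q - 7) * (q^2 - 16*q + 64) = q^4 - 22*q^3 + 153*q^2 - 272*q - 448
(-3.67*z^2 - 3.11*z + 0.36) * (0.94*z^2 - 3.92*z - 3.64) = -3.4498*z^4 + 11.463*z^3 + 25.8884*z^2 + 9.9092*z - 1.3104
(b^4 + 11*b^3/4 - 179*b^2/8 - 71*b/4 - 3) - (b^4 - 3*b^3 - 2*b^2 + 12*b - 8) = 23*b^3/4 - 163*b^2/8 - 119*b/4 + 5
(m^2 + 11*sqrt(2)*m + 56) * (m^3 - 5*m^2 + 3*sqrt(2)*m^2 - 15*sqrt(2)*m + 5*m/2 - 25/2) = m^5 - 5*m^4 + 14*sqrt(2)*m^4 - 70*sqrt(2)*m^3 + 249*m^3/2 - 1245*m^2/2 + 391*sqrt(2)*m^2/2 - 1955*sqrt(2)*m/2 + 140*m - 700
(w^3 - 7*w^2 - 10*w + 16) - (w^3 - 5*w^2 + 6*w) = -2*w^2 - 16*w + 16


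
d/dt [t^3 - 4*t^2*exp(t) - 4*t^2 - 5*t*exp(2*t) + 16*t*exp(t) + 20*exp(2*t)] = -4*t^2*exp(t) + 3*t^2 - 10*t*exp(2*t) + 8*t*exp(t) - 8*t + 35*exp(2*t) + 16*exp(t)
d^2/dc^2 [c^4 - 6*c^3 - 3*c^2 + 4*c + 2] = 12*c^2 - 36*c - 6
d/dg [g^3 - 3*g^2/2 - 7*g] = 3*g^2 - 3*g - 7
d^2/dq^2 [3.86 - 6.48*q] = 0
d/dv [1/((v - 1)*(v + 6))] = (-2*v - 5)/(v^4 + 10*v^3 + 13*v^2 - 60*v + 36)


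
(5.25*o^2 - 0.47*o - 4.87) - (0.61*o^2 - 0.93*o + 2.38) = 4.64*o^2 + 0.46*o - 7.25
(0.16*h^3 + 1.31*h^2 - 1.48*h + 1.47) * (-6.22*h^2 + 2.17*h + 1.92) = -0.9952*h^5 - 7.801*h^4 + 12.3555*h^3 - 9.8398*h^2 + 0.3483*h + 2.8224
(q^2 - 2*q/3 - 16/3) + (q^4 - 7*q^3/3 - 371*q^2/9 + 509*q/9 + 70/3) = q^4 - 7*q^3/3 - 362*q^2/9 + 503*q/9 + 18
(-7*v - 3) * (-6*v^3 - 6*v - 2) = 42*v^4 + 18*v^3 + 42*v^2 + 32*v + 6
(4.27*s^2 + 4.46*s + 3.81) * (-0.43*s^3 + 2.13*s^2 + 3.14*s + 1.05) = -1.8361*s^5 + 7.1773*s^4 + 21.2693*s^3 + 26.6032*s^2 + 16.6464*s + 4.0005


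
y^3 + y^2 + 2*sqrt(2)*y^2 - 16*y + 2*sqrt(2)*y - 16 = (y + 1)*(y - 2*sqrt(2))*(y + 4*sqrt(2))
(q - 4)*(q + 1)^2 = q^3 - 2*q^2 - 7*q - 4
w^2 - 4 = (w - 2)*(w + 2)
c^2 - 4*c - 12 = (c - 6)*(c + 2)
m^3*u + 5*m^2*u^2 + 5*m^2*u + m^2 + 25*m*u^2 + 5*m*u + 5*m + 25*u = (m + 5)*(m + 5*u)*(m*u + 1)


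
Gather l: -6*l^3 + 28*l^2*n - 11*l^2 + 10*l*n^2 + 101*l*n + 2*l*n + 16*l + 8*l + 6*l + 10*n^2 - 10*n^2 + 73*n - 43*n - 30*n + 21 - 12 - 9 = -6*l^3 + l^2*(28*n - 11) + l*(10*n^2 + 103*n + 30)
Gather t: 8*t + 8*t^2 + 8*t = 8*t^2 + 16*t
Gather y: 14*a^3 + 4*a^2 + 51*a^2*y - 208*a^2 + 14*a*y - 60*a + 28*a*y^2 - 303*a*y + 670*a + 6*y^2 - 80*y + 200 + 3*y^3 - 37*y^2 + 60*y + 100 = 14*a^3 - 204*a^2 + 610*a + 3*y^3 + y^2*(28*a - 31) + y*(51*a^2 - 289*a - 20) + 300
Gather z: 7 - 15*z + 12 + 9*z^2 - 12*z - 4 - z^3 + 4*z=-z^3 + 9*z^2 - 23*z + 15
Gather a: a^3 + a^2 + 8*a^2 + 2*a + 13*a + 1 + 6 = a^3 + 9*a^2 + 15*a + 7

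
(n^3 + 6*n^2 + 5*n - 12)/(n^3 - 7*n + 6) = (n + 4)/(n - 2)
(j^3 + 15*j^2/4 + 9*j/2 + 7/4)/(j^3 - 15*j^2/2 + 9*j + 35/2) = (4*j^2 + 11*j + 7)/(2*(2*j^2 - 17*j + 35))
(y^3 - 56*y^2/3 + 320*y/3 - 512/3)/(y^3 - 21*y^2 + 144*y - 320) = (y - 8/3)/(y - 5)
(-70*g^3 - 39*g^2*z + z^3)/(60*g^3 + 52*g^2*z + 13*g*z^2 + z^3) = (-7*g + z)/(6*g + z)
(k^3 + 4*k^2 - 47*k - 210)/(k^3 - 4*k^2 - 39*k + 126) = (k + 5)/(k - 3)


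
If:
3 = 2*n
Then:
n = 3/2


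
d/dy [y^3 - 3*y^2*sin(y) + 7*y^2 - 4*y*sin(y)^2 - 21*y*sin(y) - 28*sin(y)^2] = -3*y^2*cos(y) + 3*y^2 - 6*y*sin(y) - 4*y*sin(2*y) - 21*y*cos(y) + 14*y - 4*sin(y)^2 - 21*sin(y) - 28*sin(2*y)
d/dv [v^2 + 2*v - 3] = 2*v + 2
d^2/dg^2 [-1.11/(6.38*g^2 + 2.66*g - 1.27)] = (90.363768*g^2 + 37.675176*g - 1.11*(12.76*g + 2.66)*(25.52*g + 5.32) - 17.987772)/(6.38*g^2 + 2.66*g - 1.27)^3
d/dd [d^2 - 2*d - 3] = 2*d - 2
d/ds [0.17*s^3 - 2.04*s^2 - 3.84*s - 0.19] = 0.51*s^2 - 4.08*s - 3.84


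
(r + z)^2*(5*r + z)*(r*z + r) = 5*r^4*z + 5*r^4 + 11*r^3*z^2 + 11*r^3*z + 7*r^2*z^3 + 7*r^2*z^2 + r*z^4 + r*z^3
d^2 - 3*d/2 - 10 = (d - 4)*(d + 5/2)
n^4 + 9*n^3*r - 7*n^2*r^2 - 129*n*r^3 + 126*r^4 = (n - 3*r)*(n - r)*(n + 6*r)*(n + 7*r)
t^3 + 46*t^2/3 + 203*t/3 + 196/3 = (t + 4/3)*(t + 7)^2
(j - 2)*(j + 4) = j^2 + 2*j - 8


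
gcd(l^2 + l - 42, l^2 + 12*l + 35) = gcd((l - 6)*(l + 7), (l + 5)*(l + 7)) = l + 7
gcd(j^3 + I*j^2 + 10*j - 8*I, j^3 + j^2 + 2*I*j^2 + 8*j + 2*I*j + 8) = j^2 + 2*I*j + 8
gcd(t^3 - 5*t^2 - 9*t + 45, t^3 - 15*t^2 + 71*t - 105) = t^2 - 8*t + 15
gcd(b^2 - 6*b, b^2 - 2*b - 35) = 1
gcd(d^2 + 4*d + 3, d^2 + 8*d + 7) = d + 1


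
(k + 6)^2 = k^2 + 12*k + 36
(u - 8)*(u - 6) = u^2 - 14*u + 48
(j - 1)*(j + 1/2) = j^2 - j/2 - 1/2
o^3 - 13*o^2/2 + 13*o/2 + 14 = (o - 4)*(o - 7/2)*(o + 1)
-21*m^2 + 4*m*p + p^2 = (-3*m + p)*(7*m + p)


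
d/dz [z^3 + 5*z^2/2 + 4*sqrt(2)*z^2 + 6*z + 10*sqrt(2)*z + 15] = 3*z^2 + 5*z + 8*sqrt(2)*z + 6 + 10*sqrt(2)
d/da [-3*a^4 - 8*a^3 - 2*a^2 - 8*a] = -12*a^3 - 24*a^2 - 4*a - 8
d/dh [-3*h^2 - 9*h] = -6*h - 9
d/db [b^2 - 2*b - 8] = 2*b - 2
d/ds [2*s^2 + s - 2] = 4*s + 1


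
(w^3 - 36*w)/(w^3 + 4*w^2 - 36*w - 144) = w/(w + 4)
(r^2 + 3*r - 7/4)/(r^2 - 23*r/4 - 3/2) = (-4*r^2 - 12*r + 7)/(-4*r^2 + 23*r + 6)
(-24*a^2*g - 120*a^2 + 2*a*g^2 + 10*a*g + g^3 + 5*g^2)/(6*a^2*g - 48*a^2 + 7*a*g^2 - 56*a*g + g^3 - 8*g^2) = (-4*a*g - 20*a + g^2 + 5*g)/(a*g - 8*a + g^2 - 8*g)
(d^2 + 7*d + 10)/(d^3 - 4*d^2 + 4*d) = (d^2 + 7*d + 10)/(d*(d^2 - 4*d + 4))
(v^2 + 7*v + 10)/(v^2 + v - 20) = (v + 2)/(v - 4)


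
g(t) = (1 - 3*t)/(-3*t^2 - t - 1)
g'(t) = (1 - 3*t)*(6*t + 1)/(-3*t^2 - t - 1)^2 - 3/(-3*t^2 - t - 1) = (9*t^2 + 3*t - (3*t - 1)*(6*t + 1) + 3)/(3*t^2 + t + 1)^2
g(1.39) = 0.39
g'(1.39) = -0.08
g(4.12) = 0.20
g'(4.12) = -0.04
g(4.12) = 0.20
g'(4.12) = -0.04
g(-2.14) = -0.59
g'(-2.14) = -0.32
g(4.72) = 0.18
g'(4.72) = -0.03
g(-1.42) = -0.93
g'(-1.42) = -0.72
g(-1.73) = -0.75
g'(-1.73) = -0.49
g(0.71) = 0.35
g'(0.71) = 0.36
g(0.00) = -1.00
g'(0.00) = 4.00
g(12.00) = 0.08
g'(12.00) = -0.00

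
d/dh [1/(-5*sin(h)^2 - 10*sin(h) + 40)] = 2*(sin(h) + 1)*cos(h)/(5*(sin(h)^2 + 2*sin(h) - 8)^2)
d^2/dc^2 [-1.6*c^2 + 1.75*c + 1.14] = -3.20000000000000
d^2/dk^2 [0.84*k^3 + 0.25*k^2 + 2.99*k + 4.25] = 5.04*k + 0.5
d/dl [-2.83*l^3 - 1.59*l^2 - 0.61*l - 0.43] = -8.49*l^2 - 3.18*l - 0.61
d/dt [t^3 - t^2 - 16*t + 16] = 3*t^2 - 2*t - 16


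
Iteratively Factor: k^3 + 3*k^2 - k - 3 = (k + 3)*(k^2 - 1) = (k + 1)*(k + 3)*(k - 1)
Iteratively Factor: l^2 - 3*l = (l)*(l - 3)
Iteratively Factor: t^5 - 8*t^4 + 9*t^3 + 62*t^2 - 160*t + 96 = (t - 1)*(t^4 - 7*t^3 + 2*t^2 + 64*t - 96) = (t - 1)*(t + 3)*(t^3 - 10*t^2 + 32*t - 32) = (t - 2)*(t - 1)*(t + 3)*(t^2 - 8*t + 16) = (t - 4)*(t - 2)*(t - 1)*(t + 3)*(t - 4)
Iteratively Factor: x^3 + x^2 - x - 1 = (x + 1)*(x^2 - 1) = (x - 1)*(x + 1)*(x + 1)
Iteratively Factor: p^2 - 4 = (p + 2)*(p - 2)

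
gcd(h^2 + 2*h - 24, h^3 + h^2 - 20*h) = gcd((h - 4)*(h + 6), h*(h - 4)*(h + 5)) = h - 4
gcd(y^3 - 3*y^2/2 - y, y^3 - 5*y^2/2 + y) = y^2 - 2*y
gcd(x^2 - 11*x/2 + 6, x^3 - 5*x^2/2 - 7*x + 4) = x - 4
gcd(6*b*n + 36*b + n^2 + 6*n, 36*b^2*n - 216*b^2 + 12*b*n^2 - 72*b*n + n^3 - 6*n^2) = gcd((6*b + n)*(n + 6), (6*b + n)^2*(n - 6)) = 6*b + n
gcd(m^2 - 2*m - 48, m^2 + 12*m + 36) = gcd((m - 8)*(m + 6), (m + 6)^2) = m + 6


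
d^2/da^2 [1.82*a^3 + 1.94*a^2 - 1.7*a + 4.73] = 10.92*a + 3.88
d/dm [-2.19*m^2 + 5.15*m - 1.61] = 5.15 - 4.38*m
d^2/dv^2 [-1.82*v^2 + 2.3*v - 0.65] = -3.64000000000000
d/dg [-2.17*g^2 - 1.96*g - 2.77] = -4.34*g - 1.96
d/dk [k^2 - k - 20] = 2*k - 1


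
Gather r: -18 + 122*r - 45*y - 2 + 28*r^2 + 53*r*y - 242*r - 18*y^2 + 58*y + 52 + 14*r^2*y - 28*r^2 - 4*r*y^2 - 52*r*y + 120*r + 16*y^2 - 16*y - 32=14*r^2*y + r*(-4*y^2 + y) - 2*y^2 - 3*y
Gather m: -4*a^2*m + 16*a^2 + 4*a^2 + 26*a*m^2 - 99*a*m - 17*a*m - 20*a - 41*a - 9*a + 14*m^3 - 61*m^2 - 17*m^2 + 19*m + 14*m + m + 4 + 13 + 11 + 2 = 20*a^2 - 70*a + 14*m^3 + m^2*(26*a - 78) + m*(-4*a^2 - 116*a + 34) + 30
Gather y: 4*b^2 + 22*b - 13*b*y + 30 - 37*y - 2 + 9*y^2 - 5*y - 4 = 4*b^2 + 22*b + 9*y^2 + y*(-13*b - 42) + 24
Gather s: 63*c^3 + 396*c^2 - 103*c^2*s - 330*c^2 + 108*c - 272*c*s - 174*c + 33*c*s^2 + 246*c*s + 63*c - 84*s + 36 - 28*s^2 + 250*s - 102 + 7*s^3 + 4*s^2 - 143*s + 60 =63*c^3 + 66*c^2 - 3*c + 7*s^3 + s^2*(33*c - 24) + s*(-103*c^2 - 26*c + 23) - 6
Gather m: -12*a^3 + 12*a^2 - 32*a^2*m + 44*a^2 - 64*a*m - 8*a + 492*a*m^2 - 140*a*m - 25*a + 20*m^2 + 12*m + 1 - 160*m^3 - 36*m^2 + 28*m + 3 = -12*a^3 + 56*a^2 - 33*a - 160*m^3 + m^2*(492*a - 16) + m*(-32*a^2 - 204*a + 40) + 4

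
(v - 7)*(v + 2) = v^2 - 5*v - 14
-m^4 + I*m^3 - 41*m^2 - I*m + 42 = (m - 7*I)*(m + 6*I)*(I*m - I)*(I*m + I)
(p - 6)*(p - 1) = p^2 - 7*p + 6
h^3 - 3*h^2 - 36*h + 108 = (h - 6)*(h - 3)*(h + 6)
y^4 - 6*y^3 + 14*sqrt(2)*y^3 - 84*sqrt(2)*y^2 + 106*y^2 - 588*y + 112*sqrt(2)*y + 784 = (y - 4)*(y - 2)*(y + 7*sqrt(2))^2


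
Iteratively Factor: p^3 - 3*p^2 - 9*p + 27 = (p - 3)*(p^2 - 9) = (p - 3)^2*(p + 3)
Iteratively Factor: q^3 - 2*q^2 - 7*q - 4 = (q + 1)*(q^2 - 3*q - 4) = (q + 1)^2*(q - 4)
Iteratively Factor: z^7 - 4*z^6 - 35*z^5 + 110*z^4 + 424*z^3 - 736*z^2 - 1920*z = (z - 5)*(z^6 + z^5 - 30*z^4 - 40*z^3 + 224*z^2 + 384*z) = (z - 5)*(z - 4)*(z^5 + 5*z^4 - 10*z^3 - 80*z^2 - 96*z) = (z - 5)*(z - 4)*(z + 3)*(z^4 + 2*z^3 - 16*z^2 - 32*z) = (z - 5)*(z - 4)*(z + 2)*(z + 3)*(z^3 - 16*z) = (z - 5)*(z - 4)*(z + 2)*(z + 3)*(z + 4)*(z^2 - 4*z) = (z - 5)*(z - 4)^2*(z + 2)*(z + 3)*(z + 4)*(z)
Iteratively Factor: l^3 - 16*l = (l + 4)*(l^2 - 4*l) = (l - 4)*(l + 4)*(l)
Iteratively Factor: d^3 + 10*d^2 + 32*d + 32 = (d + 4)*(d^2 + 6*d + 8) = (d + 4)^2*(d + 2)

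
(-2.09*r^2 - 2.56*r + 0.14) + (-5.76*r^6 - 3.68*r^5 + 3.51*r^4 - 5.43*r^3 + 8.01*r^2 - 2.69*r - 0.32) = -5.76*r^6 - 3.68*r^5 + 3.51*r^4 - 5.43*r^3 + 5.92*r^2 - 5.25*r - 0.18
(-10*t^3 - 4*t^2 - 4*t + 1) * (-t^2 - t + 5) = 10*t^5 + 14*t^4 - 42*t^3 - 17*t^2 - 21*t + 5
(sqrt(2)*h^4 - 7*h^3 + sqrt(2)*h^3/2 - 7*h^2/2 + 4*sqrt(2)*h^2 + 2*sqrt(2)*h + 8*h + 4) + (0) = sqrt(2)*h^4 - 7*h^3 + sqrt(2)*h^3/2 - 7*h^2/2 + 4*sqrt(2)*h^2 + 2*sqrt(2)*h + 8*h + 4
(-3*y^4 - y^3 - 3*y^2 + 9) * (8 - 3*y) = 9*y^5 - 21*y^4 + y^3 - 24*y^2 - 27*y + 72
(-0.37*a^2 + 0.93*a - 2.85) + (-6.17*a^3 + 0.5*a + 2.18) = -6.17*a^3 - 0.37*a^2 + 1.43*a - 0.67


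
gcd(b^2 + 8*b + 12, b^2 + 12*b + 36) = b + 6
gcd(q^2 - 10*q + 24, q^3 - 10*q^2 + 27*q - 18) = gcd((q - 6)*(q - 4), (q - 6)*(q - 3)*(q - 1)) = q - 6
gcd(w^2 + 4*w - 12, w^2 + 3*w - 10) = w - 2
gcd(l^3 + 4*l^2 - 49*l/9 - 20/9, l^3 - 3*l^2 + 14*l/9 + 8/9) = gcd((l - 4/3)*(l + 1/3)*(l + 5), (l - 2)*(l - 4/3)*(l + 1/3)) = l^2 - l - 4/9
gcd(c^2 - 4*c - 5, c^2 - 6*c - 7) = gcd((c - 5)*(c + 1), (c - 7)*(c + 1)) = c + 1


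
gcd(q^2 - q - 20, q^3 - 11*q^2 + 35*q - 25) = q - 5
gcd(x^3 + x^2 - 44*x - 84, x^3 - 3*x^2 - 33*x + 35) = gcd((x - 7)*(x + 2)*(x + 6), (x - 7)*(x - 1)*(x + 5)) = x - 7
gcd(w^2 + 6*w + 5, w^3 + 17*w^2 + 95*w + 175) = w + 5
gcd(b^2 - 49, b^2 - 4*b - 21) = b - 7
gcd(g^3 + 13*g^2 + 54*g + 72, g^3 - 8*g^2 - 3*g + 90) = g + 3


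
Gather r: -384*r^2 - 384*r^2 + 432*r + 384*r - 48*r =-768*r^2 + 768*r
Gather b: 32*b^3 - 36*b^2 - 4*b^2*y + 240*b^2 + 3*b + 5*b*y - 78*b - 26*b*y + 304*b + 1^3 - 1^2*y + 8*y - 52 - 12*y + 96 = 32*b^3 + b^2*(204 - 4*y) + b*(229 - 21*y) - 5*y + 45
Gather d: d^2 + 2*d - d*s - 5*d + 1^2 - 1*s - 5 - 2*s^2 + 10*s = d^2 + d*(-s - 3) - 2*s^2 + 9*s - 4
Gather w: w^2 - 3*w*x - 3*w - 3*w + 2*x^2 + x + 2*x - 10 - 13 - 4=w^2 + w*(-3*x - 6) + 2*x^2 + 3*x - 27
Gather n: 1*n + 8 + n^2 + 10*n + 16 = n^2 + 11*n + 24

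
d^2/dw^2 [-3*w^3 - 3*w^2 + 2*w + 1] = -18*w - 6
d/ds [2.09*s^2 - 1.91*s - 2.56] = 4.18*s - 1.91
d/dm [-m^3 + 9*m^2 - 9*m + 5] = -3*m^2 + 18*m - 9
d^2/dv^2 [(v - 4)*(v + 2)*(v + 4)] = 6*v + 4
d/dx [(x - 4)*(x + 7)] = 2*x + 3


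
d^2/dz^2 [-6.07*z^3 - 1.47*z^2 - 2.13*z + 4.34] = -36.42*z - 2.94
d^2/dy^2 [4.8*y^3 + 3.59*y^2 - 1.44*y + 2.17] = 28.8*y + 7.18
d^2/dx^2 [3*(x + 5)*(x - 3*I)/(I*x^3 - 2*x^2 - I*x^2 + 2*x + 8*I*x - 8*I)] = (-6*I*x^6 + x^5*(-54 - 90*I) + x^4*(-270 + 126*I) + x^3*(750 - 1434*I) + x^2*(-1926 + 324*I) + x*(792 - 5004*I) - 6312 - 576*I)/(x^9 + x^8*(-3 + 6*I) + x^7*(15 - 18*I) + x^6*(-37 + 106*I) + x^5*(132 - 270*I) + x^4*(-300 + 648*I) + x^3*(800 - 1240*I) + x^2*(-1632 + 1152*I) + x*(1536 - 384*I) - 512)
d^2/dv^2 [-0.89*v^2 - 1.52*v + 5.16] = -1.78000000000000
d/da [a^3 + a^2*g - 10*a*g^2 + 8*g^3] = 3*a^2 + 2*a*g - 10*g^2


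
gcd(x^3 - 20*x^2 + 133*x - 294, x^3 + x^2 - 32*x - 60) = x - 6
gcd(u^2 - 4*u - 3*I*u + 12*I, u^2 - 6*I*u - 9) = u - 3*I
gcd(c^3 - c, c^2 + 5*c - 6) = c - 1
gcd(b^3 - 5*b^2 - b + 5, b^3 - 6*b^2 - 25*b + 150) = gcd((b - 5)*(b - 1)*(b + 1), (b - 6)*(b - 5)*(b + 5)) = b - 5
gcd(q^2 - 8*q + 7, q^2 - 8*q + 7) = q^2 - 8*q + 7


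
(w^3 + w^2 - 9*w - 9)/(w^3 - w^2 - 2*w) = (w^2 - 9)/(w*(w - 2))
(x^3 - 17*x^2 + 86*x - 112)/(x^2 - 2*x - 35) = (x^2 - 10*x + 16)/(x + 5)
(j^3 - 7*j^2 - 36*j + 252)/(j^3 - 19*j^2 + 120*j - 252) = (j + 6)/(j - 6)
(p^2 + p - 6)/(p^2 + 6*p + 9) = (p - 2)/(p + 3)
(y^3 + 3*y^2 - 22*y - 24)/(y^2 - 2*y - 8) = (y^2 + 7*y + 6)/(y + 2)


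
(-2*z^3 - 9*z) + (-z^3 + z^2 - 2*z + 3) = -3*z^3 + z^2 - 11*z + 3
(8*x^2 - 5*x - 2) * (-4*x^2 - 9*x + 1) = -32*x^4 - 52*x^3 + 61*x^2 + 13*x - 2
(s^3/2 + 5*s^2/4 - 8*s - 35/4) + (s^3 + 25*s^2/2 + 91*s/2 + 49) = 3*s^3/2 + 55*s^2/4 + 75*s/2 + 161/4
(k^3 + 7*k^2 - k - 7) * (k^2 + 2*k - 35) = k^5 + 9*k^4 - 22*k^3 - 254*k^2 + 21*k + 245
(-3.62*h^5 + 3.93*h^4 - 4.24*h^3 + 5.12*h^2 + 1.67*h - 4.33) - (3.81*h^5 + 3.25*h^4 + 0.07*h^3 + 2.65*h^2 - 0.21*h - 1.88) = -7.43*h^5 + 0.68*h^4 - 4.31*h^3 + 2.47*h^2 + 1.88*h - 2.45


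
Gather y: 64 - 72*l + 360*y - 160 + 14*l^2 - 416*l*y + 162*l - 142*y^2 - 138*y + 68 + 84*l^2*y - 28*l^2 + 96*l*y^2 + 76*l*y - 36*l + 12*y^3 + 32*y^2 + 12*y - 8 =-14*l^2 + 54*l + 12*y^3 + y^2*(96*l - 110) + y*(84*l^2 - 340*l + 234) - 36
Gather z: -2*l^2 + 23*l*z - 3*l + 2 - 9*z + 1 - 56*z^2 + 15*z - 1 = -2*l^2 - 3*l - 56*z^2 + z*(23*l + 6) + 2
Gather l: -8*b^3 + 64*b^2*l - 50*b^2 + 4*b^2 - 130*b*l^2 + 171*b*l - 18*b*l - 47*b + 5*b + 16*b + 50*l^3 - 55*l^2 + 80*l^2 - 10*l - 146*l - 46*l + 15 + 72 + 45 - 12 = -8*b^3 - 46*b^2 - 26*b + 50*l^3 + l^2*(25 - 130*b) + l*(64*b^2 + 153*b - 202) + 120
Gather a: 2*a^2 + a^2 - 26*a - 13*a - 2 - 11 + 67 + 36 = 3*a^2 - 39*a + 90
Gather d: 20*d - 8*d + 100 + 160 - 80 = 12*d + 180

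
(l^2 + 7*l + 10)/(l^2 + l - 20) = (l + 2)/(l - 4)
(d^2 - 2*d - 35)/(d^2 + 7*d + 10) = (d - 7)/(d + 2)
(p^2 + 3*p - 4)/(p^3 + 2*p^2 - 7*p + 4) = 1/(p - 1)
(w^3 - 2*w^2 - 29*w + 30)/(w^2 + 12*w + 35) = (w^2 - 7*w + 6)/(w + 7)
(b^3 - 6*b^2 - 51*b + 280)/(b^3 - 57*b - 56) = (b - 5)/(b + 1)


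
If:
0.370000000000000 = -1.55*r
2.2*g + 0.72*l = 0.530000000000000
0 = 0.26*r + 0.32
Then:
No Solution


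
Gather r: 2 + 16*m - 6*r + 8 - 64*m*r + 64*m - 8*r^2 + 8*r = 80*m - 8*r^2 + r*(2 - 64*m) + 10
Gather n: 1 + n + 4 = n + 5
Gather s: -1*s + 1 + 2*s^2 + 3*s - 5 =2*s^2 + 2*s - 4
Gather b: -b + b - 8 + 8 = 0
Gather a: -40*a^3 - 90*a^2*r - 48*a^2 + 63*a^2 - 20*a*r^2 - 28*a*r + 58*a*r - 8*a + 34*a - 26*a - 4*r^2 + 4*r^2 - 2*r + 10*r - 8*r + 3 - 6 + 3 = -40*a^3 + a^2*(15 - 90*r) + a*(-20*r^2 + 30*r)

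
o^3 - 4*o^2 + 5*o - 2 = (o - 2)*(o - 1)^2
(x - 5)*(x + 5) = x^2 - 25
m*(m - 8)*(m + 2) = m^3 - 6*m^2 - 16*m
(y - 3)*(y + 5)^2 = y^3 + 7*y^2 - 5*y - 75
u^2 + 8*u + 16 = (u + 4)^2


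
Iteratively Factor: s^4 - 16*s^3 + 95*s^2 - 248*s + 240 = (s - 5)*(s^3 - 11*s^2 + 40*s - 48) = (s - 5)*(s - 3)*(s^2 - 8*s + 16) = (s - 5)*(s - 4)*(s - 3)*(s - 4)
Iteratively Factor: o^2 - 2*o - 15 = (o + 3)*(o - 5)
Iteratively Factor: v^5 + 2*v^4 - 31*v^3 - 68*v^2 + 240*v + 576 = (v + 3)*(v^4 - v^3 - 28*v^2 + 16*v + 192) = (v + 3)^2*(v^3 - 4*v^2 - 16*v + 64) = (v - 4)*(v + 3)^2*(v^2 - 16) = (v - 4)^2*(v + 3)^2*(v + 4)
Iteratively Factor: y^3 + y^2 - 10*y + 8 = (y - 2)*(y^2 + 3*y - 4) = (y - 2)*(y - 1)*(y + 4)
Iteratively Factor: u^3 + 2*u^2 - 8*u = (u)*(u^2 + 2*u - 8) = u*(u - 2)*(u + 4)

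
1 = 1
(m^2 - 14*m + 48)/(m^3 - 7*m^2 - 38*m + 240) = (m - 6)/(m^2 + m - 30)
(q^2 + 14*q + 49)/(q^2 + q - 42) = (q + 7)/(q - 6)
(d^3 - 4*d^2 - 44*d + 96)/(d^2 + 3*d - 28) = (d^3 - 4*d^2 - 44*d + 96)/(d^2 + 3*d - 28)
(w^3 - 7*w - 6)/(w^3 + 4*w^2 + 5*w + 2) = (w - 3)/(w + 1)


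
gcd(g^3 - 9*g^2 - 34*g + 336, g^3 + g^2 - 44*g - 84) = g^2 - g - 42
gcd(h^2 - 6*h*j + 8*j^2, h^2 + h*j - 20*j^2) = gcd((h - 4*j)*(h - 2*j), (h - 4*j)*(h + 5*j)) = h - 4*j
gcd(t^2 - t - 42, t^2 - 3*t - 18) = 1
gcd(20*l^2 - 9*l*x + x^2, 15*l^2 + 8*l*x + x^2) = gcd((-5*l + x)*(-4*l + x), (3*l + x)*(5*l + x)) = 1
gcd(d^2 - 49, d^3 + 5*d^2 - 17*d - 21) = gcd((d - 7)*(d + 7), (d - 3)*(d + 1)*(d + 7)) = d + 7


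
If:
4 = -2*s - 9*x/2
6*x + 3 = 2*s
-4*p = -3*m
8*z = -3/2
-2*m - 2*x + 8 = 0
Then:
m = 14/3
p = 7/2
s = -1/2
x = -2/3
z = -3/16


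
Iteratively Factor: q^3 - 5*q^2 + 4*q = (q - 4)*(q^2 - q) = (q - 4)*(q - 1)*(q)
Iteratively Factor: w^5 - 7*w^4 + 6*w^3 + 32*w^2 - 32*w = (w)*(w^4 - 7*w^3 + 6*w^2 + 32*w - 32) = w*(w + 2)*(w^3 - 9*w^2 + 24*w - 16) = w*(w - 1)*(w + 2)*(w^2 - 8*w + 16) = w*(w - 4)*(w - 1)*(w + 2)*(w - 4)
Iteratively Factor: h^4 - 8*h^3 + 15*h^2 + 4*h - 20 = (h - 5)*(h^3 - 3*h^2 + 4) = (h - 5)*(h - 2)*(h^2 - h - 2) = (h - 5)*(h - 2)*(h + 1)*(h - 2)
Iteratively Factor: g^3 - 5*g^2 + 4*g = (g - 4)*(g^2 - g) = g*(g - 4)*(g - 1)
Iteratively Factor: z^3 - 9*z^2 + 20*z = (z - 4)*(z^2 - 5*z) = (z - 5)*(z - 4)*(z)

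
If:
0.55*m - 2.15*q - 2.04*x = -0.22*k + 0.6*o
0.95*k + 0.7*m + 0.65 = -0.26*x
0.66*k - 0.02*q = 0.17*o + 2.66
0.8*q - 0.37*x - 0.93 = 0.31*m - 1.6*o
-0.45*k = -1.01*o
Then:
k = 4.40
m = -7.87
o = 1.96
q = -4.59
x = 2.62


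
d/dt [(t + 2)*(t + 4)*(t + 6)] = 3*t^2 + 24*t + 44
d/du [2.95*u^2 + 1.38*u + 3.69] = 5.9*u + 1.38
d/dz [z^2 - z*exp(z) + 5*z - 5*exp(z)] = -z*exp(z) + 2*z - 6*exp(z) + 5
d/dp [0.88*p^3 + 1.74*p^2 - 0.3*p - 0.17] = 2.64*p^2 + 3.48*p - 0.3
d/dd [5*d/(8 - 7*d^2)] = 5*(7*d^2 + 8)/(7*d^2 - 8)^2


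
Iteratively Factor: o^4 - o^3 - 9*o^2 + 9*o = (o)*(o^3 - o^2 - 9*o + 9) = o*(o + 3)*(o^2 - 4*o + 3) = o*(o - 1)*(o + 3)*(o - 3)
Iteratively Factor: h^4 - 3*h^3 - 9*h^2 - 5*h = (h - 5)*(h^3 + 2*h^2 + h) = (h - 5)*(h + 1)*(h^2 + h) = h*(h - 5)*(h + 1)*(h + 1)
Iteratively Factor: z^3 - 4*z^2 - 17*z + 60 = (z - 5)*(z^2 + z - 12) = (z - 5)*(z + 4)*(z - 3)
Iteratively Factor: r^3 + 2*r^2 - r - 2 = (r - 1)*(r^2 + 3*r + 2) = (r - 1)*(r + 1)*(r + 2)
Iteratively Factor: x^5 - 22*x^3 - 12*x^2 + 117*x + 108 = (x + 3)*(x^4 - 3*x^3 - 13*x^2 + 27*x + 36) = (x + 1)*(x + 3)*(x^3 - 4*x^2 - 9*x + 36) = (x - 4)*(x + 1)*(x + 3)*(x^2 - 9) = (x - 4)*(x - 3)*(x + 1)*(x + 3)*(x + 3)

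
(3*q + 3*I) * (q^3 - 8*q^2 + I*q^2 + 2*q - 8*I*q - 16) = 3*q^4 - 24*q^3 + 6*I*q^3 + 3*q^2 - 48*I*q^2 - 24*q + 6*I*q - 48*I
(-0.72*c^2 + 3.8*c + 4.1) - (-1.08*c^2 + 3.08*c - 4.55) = 0.36*c^2 + 0.72*c + 8.65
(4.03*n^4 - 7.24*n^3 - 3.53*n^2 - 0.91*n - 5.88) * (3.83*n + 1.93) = 15.4349*n^5 - 19.9513*n^4 - 27.4931*n^3 - 10.2982*n^2 - 24.2767*n - 11.3484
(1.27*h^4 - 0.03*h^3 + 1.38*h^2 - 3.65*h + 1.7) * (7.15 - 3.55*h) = -4.5085*h^5 + 9.187*h^4 - 5.1135*h^3 + 22.8245*h^2 - 32.1325*h + 12.155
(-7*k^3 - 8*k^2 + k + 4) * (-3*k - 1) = 21*k^4 + 31*k^3 + 5*k^2 - 13*k - 4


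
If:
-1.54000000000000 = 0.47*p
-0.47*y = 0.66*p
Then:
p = -3.28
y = 4.60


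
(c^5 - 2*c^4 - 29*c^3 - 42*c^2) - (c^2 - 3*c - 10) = c^5 - 2*c^4 - 29*c^3 - 43*c^2 + 3*c + 10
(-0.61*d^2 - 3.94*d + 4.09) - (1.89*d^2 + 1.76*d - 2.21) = -2.5*d^2 - 5.7*d + 6.3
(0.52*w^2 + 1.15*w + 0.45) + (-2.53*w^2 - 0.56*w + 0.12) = -2.01*w^2 + 0.59*w + 0.57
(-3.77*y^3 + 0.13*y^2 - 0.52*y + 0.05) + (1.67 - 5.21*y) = -3.77*y^3 + 0.13*y^2 - 5.73*y + 1.72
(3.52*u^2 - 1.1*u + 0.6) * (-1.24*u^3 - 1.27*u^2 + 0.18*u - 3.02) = -4.3648*u^5 - 3.1064*u^4 + 1.2866*u^3 - 11.5904*u^2 + 3.43*u - 1.812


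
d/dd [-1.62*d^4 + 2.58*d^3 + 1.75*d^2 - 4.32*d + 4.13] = -6.48*d^3 + 7.74*d^2 + 3.5*d - 4.32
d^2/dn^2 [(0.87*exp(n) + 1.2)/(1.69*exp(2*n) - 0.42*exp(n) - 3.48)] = (2.484807*exp(4*n) + 14.326806*exp(3*n) + 28.144584*exp(2*n) + 27.169848*exp(n) + 8.782128)*exp(n)/(4.826809*exp(6*n) - 3.598686*exp(5*n) - 28.923336*exp(4*n) + 14.746536*exp(3*n) + 59.558112*exp(2*n) - 15.259104*exp(n) - 42.144192)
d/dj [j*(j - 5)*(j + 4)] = 3*j^2 - 2*j - 20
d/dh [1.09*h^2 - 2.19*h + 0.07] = 2.18*h - 2.19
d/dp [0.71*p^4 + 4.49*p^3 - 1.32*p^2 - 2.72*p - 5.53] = 2.84*p^3 + 13.47*p^2 - 2.64*p - 2.72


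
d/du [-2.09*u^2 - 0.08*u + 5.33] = -4.18*u - 0.08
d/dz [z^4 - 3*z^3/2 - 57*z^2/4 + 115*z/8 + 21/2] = 4*z^3 - 9*z^2/2 - 57*z/2 + 115/8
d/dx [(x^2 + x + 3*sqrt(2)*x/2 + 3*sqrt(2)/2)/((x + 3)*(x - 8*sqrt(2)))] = (-19*sqrt(2)*x^2 + 4*x^2 - 102*sqrt(2)*x - 96 - 57*sqrt(2))/(2*(x^4 - 16*sqrt(2)*x^3 + 6*x^3 - 96*sqrt(2)*x^2 + 137*x^2 - 144*sqrt(2)*x + 768*x + 1152))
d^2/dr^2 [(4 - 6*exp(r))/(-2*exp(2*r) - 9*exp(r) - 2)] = (24*exp(4*r) - 172*exp(3*r) - 360*exp(2*r) - 368*exp(r) + 96)*exp(r)/(8*exp(6*r) + 108*exp(5*r) + 510*exp(4*r) + 945*exp(3*r) + 510*exp(2*r) + 108*exp(r) + 8)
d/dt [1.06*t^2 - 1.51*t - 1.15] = 2.12*t - 1.51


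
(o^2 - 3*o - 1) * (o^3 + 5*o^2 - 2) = o^5 + 2*o^4 - 16*o^3 - 7*o^2 + 6*o + 2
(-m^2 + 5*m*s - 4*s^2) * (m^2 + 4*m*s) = -m^4 + m^3*s + 16*m^2*s^2 - 16*m*s^3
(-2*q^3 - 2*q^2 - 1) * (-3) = 6*q^3 + 6*q^2 + 3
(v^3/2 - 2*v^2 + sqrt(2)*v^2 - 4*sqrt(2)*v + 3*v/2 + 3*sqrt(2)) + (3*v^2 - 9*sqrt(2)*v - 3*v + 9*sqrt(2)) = v^3/2 + v^2 + sqrt(2)*v^2 - 13*sqrt(2)*v - 3*v/2 + 12*sqrt(2)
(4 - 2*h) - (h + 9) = -3*h - 5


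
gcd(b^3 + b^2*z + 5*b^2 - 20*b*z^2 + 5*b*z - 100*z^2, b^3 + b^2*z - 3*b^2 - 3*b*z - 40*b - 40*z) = b + 5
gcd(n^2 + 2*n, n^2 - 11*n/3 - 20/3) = 1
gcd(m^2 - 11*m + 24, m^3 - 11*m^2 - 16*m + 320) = m - 8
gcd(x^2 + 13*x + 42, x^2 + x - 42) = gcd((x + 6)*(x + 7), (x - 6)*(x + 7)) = x + 7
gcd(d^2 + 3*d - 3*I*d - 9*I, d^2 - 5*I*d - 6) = d - 3*I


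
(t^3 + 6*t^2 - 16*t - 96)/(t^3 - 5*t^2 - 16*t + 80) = (t + 6)/(t - 5)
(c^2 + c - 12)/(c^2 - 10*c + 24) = (c^2 + c - 12)/(c^2 - 10*c + 24)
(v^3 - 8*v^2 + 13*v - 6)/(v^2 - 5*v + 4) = (v^2 - 7*v + 6)/(v - 4)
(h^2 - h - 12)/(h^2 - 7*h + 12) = (h + 3)/(h - 3)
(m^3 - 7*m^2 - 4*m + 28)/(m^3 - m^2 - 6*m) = (m^2 - 9*m + 14)/(m*(m - 3))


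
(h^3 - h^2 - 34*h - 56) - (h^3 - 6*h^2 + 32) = 5*h^2 - 34*h - 88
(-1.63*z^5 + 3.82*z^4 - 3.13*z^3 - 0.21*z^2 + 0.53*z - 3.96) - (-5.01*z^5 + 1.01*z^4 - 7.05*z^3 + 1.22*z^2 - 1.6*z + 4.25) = 3.38*z^5 + 2.81*z^4 + 3.92*z^3 - 1.43*z^2 + 2.13*z - 8.21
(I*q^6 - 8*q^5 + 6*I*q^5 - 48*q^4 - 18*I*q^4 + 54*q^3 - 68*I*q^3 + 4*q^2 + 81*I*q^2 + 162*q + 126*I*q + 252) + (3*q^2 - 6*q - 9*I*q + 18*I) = I*q^6 - 8*q^5 + 6*I*q^5 - 48*q^4 - 18*I*q^4 + 54*q^3 - 68*I*q^3 + 7*q^2 + 81*I*q^2 + 156*q + 117*I*q + 252 + 18*I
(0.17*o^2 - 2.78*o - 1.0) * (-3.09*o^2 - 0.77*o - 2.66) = -0.5253*o^4 + 8.4593*o^3 + 4.7784*o^2 + 8.1648*o + 2.66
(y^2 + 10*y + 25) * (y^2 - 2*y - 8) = y^4 + 8*y^3 - 3*y^2 - 130*y - 200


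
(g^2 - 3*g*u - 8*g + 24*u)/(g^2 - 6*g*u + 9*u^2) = (8 - g)/(-g + 3*u)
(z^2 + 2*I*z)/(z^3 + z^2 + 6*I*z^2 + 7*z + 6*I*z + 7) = z*(z + 2*I)/(z^3 + z^2*(1 + 6*I) + z*(7 + 6*I) + 7)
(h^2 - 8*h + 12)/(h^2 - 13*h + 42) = (h - 2)/(h - 7)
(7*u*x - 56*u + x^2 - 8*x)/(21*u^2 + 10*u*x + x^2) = (x - 8)/(3*u + x)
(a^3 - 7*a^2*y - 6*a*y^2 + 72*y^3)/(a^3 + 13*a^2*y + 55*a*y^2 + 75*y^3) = (a^2 - 10*a*y + 24*y^2)/(a^2 + 10*a*y + 25*y^2)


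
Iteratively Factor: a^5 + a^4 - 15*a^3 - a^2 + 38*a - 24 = (a - 3)*(a^4 + 4*a^3 - 3*a^2 - 10*a + 8) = (a - 3)*(a - 1)*(a^3 + 5*a^2 + 2*a - 8) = (a - 3)*(a - 1)*(a + 2)*(a^2 + 3*a - 4) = (a - 3)*(a - 1)^2*(a + 2)*(a + 4)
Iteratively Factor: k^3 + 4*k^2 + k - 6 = (k - 1)*(k^2 + 5*k + 6) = (k - 1)*(k + 2)*(k + 3)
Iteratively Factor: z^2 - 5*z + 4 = (z - 1)*(z - 4)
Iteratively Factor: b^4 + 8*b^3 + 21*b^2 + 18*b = (b)*(b^3 + 8*b^2 + 21*b + 18) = b*(b + 3)*(b^2 + 5*b + 6) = b*(b + 3)^2*(b + 2)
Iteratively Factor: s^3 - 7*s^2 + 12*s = (s - 4)*(s^2 - 3*s) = (s - 4)*(s - 3)*(s)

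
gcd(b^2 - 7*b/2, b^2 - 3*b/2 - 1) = 1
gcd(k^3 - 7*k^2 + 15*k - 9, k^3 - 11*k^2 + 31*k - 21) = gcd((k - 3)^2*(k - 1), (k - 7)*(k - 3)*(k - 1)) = k^2 - 4*k + 3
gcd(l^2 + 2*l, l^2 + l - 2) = l + 2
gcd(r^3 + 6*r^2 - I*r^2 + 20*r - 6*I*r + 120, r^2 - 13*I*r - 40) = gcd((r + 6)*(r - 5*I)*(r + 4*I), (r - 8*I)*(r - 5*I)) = r - 5*I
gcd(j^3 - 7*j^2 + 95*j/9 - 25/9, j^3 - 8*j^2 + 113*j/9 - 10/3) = j^2 - 2*j + 5/9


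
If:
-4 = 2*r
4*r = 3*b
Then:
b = -8/3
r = -2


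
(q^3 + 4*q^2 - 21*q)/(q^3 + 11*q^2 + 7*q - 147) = q/(q + 7)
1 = 1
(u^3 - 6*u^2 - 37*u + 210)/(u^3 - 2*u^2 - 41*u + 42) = (u - 5)/(u - 1)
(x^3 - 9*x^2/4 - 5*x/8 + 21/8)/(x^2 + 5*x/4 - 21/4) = (2*x^2 - x - 3)/(2*(x + 3))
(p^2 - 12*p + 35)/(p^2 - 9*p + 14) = (p - 5)/(p - 2)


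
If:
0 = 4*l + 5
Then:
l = -5/4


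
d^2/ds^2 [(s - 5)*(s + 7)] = 2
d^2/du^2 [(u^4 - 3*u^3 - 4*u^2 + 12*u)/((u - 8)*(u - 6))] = 2*(u^6 - 42*u^5 + 732*u^4 - 5864*u^3 + 20448*u^2 - 22464*u - 1152)/(u^6 - 42*u^5 + 732*u^4 - 6776*u^3 + 35136*u^2 - 96768*u + 110592)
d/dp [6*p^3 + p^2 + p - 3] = 18*p^2 + 2*p + 1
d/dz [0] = 0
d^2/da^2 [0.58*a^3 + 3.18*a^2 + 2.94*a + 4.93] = 3.48*a + 6.36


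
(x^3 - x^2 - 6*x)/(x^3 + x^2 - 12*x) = (x + 2)/(x + 4)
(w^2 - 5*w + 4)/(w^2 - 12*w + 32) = (w - 1)/(w - 8)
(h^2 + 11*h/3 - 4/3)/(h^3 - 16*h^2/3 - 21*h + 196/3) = (3*h - 1)/(3*h^2 - 28*h + 49)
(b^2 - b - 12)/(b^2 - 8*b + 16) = (b + 3)/(b - 4)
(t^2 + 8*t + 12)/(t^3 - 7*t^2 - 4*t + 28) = (t + 6)/(t^2 - 9*t + 14)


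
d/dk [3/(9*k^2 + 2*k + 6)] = 6*(-9*k - 1)/(9*k^2 + 2*k + 6)^2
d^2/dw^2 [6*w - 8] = 0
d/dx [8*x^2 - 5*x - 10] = 16*x - 5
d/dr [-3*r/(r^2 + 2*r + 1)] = 3*(r - 1)/(r^3 + 3*r^2 + 3*r + 1)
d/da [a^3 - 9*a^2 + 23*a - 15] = 3*a^2 - 18*a + 23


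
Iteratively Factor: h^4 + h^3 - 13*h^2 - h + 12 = (h + 1)*(h^3 - 13*h + 12) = (h - 1)*(h + 1)*(h^2 + h - 12) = (h - 1)*(h + 1)*(h + 4)*(h - 3)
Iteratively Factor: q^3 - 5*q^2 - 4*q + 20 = (q - 5)*(q^2 - 4) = (q - 5)*(q + 2)*(q - 2)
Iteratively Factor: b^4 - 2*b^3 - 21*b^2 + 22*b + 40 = (b + 4)*(b^3 - 6*b^2 + 3*b + 10) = (b - 2)*(b + 4)*(b^2 - 4*b - 5) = (b - 5)*(b - 2)*(b + 4)*(b + 1)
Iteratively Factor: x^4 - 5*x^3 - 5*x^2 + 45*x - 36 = (x + 3)*(x^3 - 8*x^2 + 19*x - 12) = (x - 4)*(x + 3)*(x^2 - 4*x + 3) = (x - 4)*(x - 3)*(x + 3)*(x - 1)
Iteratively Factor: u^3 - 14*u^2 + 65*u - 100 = (u - 5)*(u^2 - 9*u + 20) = (u - 5)*(u - 4)*(u - 5)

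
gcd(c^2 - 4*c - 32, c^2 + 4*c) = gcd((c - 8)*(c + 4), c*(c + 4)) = c + 4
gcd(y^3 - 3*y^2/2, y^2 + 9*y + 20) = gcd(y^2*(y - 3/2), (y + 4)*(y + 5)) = 1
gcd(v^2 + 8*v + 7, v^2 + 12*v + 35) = v + 7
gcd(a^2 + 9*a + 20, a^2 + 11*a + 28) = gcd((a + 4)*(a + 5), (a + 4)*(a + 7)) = a + 4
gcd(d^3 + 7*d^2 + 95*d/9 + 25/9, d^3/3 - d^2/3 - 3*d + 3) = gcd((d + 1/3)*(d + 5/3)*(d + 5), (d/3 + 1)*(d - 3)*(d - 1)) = 1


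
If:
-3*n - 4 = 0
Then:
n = -4/3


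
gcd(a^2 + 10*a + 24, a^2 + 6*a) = a + 6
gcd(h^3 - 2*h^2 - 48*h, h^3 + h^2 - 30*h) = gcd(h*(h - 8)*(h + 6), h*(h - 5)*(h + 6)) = h^2 + 6*h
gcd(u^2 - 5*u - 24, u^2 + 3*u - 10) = 1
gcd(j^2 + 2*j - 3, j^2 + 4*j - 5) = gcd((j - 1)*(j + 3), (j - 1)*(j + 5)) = j - 1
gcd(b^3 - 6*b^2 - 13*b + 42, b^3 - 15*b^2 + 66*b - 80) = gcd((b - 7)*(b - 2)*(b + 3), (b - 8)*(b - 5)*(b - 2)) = b - 2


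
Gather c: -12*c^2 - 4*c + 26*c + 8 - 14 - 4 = -12*c^2 + 22*c - 10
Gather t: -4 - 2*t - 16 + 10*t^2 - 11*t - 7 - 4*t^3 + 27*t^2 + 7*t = -4*t^3 + 37*t^2 - 6*t - 27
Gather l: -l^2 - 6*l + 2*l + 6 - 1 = -l^2 - 4*l + 5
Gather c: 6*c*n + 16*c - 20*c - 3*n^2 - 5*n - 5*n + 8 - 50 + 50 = c*(6*n - 4) - 3*n^2 - 10*n + 8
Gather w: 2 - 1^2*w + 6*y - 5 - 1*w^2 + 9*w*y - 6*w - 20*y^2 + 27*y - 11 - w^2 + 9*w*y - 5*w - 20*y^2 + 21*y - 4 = -2*w^2 + w*(18*y - 12) - 40*y^2 + 54*y - 18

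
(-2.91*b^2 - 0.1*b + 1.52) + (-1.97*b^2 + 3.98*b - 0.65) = -4.88*b^2 + 3.88*b + 0.87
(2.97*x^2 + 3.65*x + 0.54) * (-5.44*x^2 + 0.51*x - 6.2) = -16.1568*x^4 - 18.3413*x^3 - 19.4901*x^2 - 22.3546*x - 3.348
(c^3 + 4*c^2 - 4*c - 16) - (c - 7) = c^3 + 4*c^2 - 5*c - 9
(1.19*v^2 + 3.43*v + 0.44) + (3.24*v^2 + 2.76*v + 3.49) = 4.43*v^2 + 6.19*v + 3.93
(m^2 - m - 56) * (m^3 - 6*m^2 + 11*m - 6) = m^5 - 7*m^4 - 39*m^3 + 319*m^2 - 610*m + 336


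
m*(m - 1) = m^2 - m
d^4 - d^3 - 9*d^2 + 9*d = d*(d - 3)*(d - 1)*(d + 3)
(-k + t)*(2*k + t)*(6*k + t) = -12*k^3 + 4*k^2*t + 7*k*t^2 + t^3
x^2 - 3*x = x*(x - 3)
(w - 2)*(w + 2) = w^2 - 4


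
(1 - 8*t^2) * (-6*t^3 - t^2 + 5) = 48*t^5 + 8*t^4 - 6*t^3 - 41*t^2 + 5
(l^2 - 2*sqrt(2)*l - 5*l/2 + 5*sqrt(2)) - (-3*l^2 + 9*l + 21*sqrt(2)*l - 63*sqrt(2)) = 4*l^2 - 23*sqrt(2)*l - 23*l/2 + 68*sqrt(2)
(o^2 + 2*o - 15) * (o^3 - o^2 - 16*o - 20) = o^5 + o^4 - 33*o^3 - 37*o^2 + 200*o + 300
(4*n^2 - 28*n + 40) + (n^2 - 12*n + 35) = 5*n^2 - 40*n + 75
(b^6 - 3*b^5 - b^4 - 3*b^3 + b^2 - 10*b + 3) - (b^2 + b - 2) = b^6 - 3*b^5 - b^4 - 3*b^3 - 11*b + 5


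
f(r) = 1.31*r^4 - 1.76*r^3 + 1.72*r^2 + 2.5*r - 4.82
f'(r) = 5.24*r^3 - 5.28*r^2 + 3.44*r + 2.5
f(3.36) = 123.20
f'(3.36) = 153.22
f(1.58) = 4.65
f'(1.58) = 15.42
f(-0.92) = -3.36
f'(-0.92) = -9.21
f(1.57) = 4.49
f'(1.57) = 15.16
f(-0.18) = -5.20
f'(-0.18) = 1.68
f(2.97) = 73.60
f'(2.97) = 103.42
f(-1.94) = 28.21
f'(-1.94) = -62.30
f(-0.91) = -3.45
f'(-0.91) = -8.95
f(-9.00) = 9989.95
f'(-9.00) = -4276.10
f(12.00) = 24395.74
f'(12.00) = 8338.18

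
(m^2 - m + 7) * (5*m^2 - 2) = 5*m^4 - 5*m^3 + 33*m^2 + 2*m - 14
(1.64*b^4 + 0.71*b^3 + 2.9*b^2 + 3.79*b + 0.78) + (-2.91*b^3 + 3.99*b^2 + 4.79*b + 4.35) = 1.64*b^4 - 2.2*b^3 + 6.89*b^2 + 8.58*b + 5.13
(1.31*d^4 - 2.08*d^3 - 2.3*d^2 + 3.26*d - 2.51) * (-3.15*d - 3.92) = -4.1265*d^5 + 1.4168*d^4 + 15.3986*d^3 - 1.253*d^2 - 4.8727*d + 9.8392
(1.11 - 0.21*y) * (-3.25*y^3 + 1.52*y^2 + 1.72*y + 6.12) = 0.6825*y^4 - 3.9267*y^3 + 1.326*y^2 + 0.624*y + 6.7932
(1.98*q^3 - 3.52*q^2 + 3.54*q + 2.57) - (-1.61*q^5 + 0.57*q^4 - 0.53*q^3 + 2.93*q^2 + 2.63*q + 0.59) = 1.61*q^5 - 0.57*q^4 + 2.51*q^3 - 6.45*q^2 + 0.91*q + 1.98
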